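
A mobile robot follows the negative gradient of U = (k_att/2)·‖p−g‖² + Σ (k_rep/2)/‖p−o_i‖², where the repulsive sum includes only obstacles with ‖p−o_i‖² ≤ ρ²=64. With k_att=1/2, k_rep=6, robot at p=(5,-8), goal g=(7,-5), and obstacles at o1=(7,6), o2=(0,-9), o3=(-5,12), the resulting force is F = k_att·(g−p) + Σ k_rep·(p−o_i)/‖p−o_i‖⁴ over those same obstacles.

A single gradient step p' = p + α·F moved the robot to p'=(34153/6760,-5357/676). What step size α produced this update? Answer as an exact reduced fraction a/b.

F_att = 1/2·(g−p) = 1/2·(2,3) = (1.0000,1.5000)
o1: d²=200 > ρ²=64 → inactive
o2: d²=26 ≤ ρ²=64; F_rep = 6·(5,1)/26² = (0.0444,0.0089)
o3: d²=500 > ρ²=64 → inactive
F = F_att + ΣF_rep = (1.0444,1.5089)
Δp = p'−p = (0.0522,0.0754); α = Δx/Fx = (353/6760) / (353/338) = 1/20
check: Δy/Fy = (51/676) / (255/169) = 1/20 ✓

α = 1/20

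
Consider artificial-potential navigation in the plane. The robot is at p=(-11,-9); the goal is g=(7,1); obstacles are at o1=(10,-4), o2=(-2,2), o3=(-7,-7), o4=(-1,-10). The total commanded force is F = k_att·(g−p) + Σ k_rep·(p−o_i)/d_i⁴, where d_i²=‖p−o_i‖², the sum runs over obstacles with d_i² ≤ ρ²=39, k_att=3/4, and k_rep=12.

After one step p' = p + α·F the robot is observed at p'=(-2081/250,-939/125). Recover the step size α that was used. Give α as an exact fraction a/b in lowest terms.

α = 1/5

F_att = 3/4·(g−p) = 3/4·(18,10) = (13.5000,7.5000)
o1: d²=466 > ρ²=39 → inactive
o2: d²=202 > ρ²=39 → inactive
o3: d²=20 ≤ ρ²=39; F_rep = 12·(-4,-2)/20² = (-0.1200,-0.0600)
o4: d²=101 > ρ²=39 → inactive
F = F_att + ΣF_rep = (13.3800,7.4400)
Δp = p'−p = (2.6760,1.4880); α = Δx/Fx = (669/250) / (669/50) = 1/5
check: Δy/Fy = (186/125) / (186/25) = 1/5 ✓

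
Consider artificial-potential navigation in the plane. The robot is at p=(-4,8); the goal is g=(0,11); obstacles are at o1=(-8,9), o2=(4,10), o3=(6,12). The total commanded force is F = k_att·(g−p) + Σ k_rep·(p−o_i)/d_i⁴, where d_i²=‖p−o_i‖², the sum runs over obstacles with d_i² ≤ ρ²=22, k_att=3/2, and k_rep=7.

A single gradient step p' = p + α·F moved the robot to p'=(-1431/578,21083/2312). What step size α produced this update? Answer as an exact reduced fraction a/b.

F_att = 3/2·(g−p) = 3/2·(4,3) = (6.0000,4.5000)
o1: d²=17 ≤ ρ²=22; F_rep = 7·(4,-1)/17² = (0.0969,-0.0242)
o2: d²=68 > ρ²=22 → inactive
o3: d²=116 > ρ²=22 → inactive
F = F_att + ΣF_rep = (6.0969,4.4758)
Δp = p'−p = (1.5242,1.1189); α = Δx/Fx = (881/578) / (1762/289) = 1/4
check: Δy/Fy = (2587/2312) / (2587/578) = 1/4 ✓

α = 1/4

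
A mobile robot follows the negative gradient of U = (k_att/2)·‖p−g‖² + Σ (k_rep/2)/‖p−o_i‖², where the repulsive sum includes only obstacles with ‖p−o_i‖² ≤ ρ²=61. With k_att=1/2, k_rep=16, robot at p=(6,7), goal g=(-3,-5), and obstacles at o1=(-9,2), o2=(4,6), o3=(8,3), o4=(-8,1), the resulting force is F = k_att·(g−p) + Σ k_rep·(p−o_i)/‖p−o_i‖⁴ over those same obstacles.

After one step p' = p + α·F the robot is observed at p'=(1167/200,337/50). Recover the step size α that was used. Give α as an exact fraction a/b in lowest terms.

α = 1/20

F_att = 1/2·(g−p) = 1/2·(-9,-12) = (-4.5000,-6.0000)
o1: d²=250 > ρ²=61 → inactive
o2: d²=5 ≤ ρ²=61; F_rep = 16·(2,1)/5² = (1.2800,0.6400)
o3: d²=20 ≤ ρ²=61; F_rep = 16·(-2,4)/20² = (-0.0800,0.1600)
o4: d²=232 > ρ²=61 → inactive
F = F_att + ΣF_rep = (-3.3000,-5.2000)
Δp = p'−p = (-0.1650,-0.2600); α = Δx/Fx = (-33/200) / (-33/10) = 1/20
check: Δy/Fy = (-13/50) / (-26/5) = 1/20 ✓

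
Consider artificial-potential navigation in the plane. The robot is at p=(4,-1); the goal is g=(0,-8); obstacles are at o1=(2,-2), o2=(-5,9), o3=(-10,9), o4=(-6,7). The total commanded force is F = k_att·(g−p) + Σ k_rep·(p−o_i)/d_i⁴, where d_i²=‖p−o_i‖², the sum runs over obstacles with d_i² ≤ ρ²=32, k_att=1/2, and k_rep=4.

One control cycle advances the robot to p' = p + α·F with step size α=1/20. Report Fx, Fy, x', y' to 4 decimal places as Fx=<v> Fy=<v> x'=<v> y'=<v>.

Fx=-1.6800 Fy=-3.3400 x'=3.9160 y'=-1.1670

F_att = 1/2·(g−p) = 1/2·(-4,-7) = (-2.0000,-3.5000)
o1: d²=5 ≤ ρ²=32; F_rep = 4·(2,1)/5² = (0.3200,0.1600)
o2: d²=181 > ρ²=32 → inactive
o3: d²=296 > ρ²=32 → inactive
o4: d²=164 > ρ²=32 → inactive
F = F_att + ΣF_rep = (-1.6800,-3.3400)
p' = p + 1/20·F = (3.9160,-1.1670)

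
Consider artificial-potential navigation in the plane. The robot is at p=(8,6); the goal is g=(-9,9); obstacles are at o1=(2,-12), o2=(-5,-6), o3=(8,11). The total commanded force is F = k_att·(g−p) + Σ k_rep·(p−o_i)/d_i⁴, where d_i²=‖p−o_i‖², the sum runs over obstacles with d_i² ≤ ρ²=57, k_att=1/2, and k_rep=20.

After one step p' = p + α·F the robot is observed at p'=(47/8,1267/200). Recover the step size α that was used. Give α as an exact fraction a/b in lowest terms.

F_att = 1/2·(g−p) = 1/2·(-17,3) = (-8.5000,1.5000)
o1: d²=360 > ρ²=57 → inactive
o2: d²=313 > ρ²=57 → inactive
o3: d²=25 ≤ ρ²=57; F_rep = 20·(0,-5)/25² = (0.0000,-0.1600)
F = F_att + ΣF_rep = (-8.5000,1.3400)
Δp = p'−p = (-2.1250,0.3350); α = Δx/Fx = (-17/8) / (-17/2) = 1/4
check: Δy/Fy = (67/200) / (67/50) = 1/4 ✓

α = 1/4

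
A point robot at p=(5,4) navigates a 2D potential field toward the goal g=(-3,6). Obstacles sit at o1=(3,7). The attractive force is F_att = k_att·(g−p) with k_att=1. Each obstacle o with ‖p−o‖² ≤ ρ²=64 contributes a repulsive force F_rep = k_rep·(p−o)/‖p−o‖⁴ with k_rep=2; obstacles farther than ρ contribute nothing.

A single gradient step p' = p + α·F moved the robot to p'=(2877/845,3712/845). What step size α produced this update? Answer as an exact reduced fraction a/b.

F_att = 1·(g−p) = 1·(-8,2) = (-8.0000,2.0000)
o1: d²=13 ≤ ρ²=64; F_rep = 2·(2,-3)/13² = (0.0237,-0.0355)
F = F_att + ΣF_rep = (-7.9763,1.9645)
Δp = p'−p = (-1.5953,0.3929); α = Δx/Fx = (-1348/845) / (-1348/169) = 1/5
check: Δy/Fy = (332/845) / (332/169) = 1/5 ✓

α = 1/5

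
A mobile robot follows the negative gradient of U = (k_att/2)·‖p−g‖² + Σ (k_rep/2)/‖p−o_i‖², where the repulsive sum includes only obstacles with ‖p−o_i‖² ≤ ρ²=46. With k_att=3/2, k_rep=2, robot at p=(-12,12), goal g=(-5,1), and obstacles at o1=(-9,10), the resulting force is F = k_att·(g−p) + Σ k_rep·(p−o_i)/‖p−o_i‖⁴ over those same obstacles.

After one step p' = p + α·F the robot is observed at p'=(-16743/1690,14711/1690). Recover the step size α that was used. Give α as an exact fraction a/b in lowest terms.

α = 1/5

F_att = 3/2·(g−p) = 3/2·(7,-11) = (10.5000,-16.5000)
o1: d²=13 ≤ ρ²=46; F_rep = 2·(-3,2)/13² = (-0.0355,0.0237)
F = F_att + ΣF_rep = (10.4645,-16.4763)
Δp = p'−p = (2.0929,-3.2953); α = Δx/Fx = (3537/1690) / (3537/338) = 1/5
check: Δy/Fy = (-5569/1690) / (-5569/338) = 1/5 ✓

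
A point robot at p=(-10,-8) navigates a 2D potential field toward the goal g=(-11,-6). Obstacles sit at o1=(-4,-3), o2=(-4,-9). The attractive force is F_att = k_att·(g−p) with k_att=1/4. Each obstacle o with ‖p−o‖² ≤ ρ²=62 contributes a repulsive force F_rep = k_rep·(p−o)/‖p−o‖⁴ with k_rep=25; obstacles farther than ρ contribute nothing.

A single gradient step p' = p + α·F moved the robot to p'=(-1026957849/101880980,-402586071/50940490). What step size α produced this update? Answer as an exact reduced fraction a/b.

α = 1/5

F_att = 1/4·(g−p) = 1/4·(-1,2) = (-0.2500,0.5000)
o1: d²=61 ≤ ρ²=62; F_rep = 25·(-6,-5)/61² = (-0.0403,-0.0336)
o2: d²=37 ≤ ρ²=62; F_rep = 25·(-6,1)/37² = (-0.1096,0.0183)
F = F_att + ΣF_rep = (-0.3999,0.4847)
Δp = p'−p = (-0.0800,0.0969); α = Δx/Fx = (-8148049/101880980) / (-8148049/20376196) = 1/5
check: Δy/Fy = (4937849/50940490) / (4937849/10188098) = 1/5 ✓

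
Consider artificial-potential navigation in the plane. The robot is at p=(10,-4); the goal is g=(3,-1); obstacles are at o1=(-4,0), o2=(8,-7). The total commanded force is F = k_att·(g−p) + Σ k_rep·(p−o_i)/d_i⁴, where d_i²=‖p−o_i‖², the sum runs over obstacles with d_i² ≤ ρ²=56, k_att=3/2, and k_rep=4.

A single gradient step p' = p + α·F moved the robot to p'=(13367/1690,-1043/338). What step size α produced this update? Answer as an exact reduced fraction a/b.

α = 1/5

F_att = 3/2·(g−p) = 3/2·(-7,3) = (-10.5000,4.5000)
o1: d²=212 > ρ²=56 → inactive
o2: d²=13 ≤ ρ²=56; F_rep = 4·(2,3)/13² = (0.0473,0.0710)
F = F_att + ΣF_rep = (-10.4527,4.5710)
Δp = p'−p = (-2.0905,0.9142); α = Δx/Fx = (-3533/1690) / (-3533/338) = 1/5
check: Δy/Fy = (309/338) / (1545/338) = 1/5 ✓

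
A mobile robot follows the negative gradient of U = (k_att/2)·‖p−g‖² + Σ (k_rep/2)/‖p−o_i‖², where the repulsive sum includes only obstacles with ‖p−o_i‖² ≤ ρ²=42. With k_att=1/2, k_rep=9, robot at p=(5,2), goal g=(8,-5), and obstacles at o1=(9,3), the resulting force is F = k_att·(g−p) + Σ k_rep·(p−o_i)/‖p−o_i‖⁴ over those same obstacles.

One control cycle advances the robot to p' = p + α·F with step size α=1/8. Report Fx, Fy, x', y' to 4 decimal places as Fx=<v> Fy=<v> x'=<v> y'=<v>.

F_att = 1/2·(g−p) = 1/2·(3,-7) = (1.5000,-3.5000)
o1: d²=17 ≤ ρ²=42; F_rep = 9·(-4,-1)/17² = (-0.1246,-0.0311)
F = F_att + ΣF_rep = (1.3754,-3.5311)
p' = p + 1/8·F = (5.1719,1.5586)

Fx=1.3754 Fy=-3.5311 x'=5.1719 y'=1.5586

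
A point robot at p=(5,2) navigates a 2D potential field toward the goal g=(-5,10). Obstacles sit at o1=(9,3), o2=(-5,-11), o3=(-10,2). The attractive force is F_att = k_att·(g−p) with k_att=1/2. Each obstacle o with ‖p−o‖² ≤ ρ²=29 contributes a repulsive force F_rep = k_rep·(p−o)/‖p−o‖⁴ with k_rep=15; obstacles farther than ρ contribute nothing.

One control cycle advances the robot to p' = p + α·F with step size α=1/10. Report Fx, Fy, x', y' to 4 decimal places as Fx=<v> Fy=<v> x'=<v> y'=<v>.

F_att = 1/2·(g−p) = 1/2·(-10,8) = (-5.0000,4.0000)
o1: d²=17 ≤ ρ²=29; F_rep = 15·(-4,-1)/17² = (-0.2076,-0.0519)
o2: d²=269 > ρ²=29 → inactive
o3: d²=225 > ρ²=29 → inactive
F = F_att + ΣF_rep = (-5.2076,3.9481)
p' = p + 1/10·F = (4.4792,2.3948)

Fx=-5.2076 Fy=3.9481 x'=4.4792 y'=2.3948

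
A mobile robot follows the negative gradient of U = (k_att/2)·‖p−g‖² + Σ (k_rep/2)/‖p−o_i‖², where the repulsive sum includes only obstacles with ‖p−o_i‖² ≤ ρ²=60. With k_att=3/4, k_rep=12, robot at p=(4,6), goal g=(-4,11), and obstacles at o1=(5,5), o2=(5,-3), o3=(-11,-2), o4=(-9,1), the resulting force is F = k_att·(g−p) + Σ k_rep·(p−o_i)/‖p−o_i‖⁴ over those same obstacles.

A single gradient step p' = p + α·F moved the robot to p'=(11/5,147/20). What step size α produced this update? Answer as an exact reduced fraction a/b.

α = 1/5

F_att = 3/4·(g−p) = 3/4·(-8,5) = (-6.0000,3.7500)
o1: d²=2 ≤ ρ²=60; F_rep = 12·(-1,1)/2² = (-3.0000,3.0000)
o2: d²=82 > ρ²=60 → inactive
o3: d²=289 > ρ²=60 → inactive
o4: d²=194 > ρ²=60 → inactive
F = F_att + ΣF_rep = (-9.0000,6.7500)
Δp = p'−p = (-1.8000,1.3500); α = Δx/Fx = (-9/5) / (-9) = 1/5
check: Δy/Fy = (27/20) / (27/4) = 1/5 ✓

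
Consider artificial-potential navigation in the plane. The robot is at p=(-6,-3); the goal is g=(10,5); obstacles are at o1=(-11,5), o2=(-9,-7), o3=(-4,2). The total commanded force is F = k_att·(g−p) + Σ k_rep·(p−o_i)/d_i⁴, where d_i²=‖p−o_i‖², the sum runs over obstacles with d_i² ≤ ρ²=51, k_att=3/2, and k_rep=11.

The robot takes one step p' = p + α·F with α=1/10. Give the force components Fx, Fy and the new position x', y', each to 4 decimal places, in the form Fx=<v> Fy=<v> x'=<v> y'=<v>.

F_att = 3/2·(g−p) = 3/2·(16,8) = (24.0000,12.0000)
o1: d²=89 > ρ²=51 → inactive
o2: d²=25 ≤ ρ²=51; F_rep = 11·(3,4)/25² = (0.0528,0.0704)
o3: d²=29 ≤ ρ²=51; F_rep = 11·(-2,-5)/29² = (-0.0262,-0.0654)
F = F_att + ΣF_rep = (24.0266,12.0050)
p' = p + 1/10·F = (-3.5973,-1.7995)

Fx=24.0266 Fy=12.0050 x'=-3.5973 y'=-1.7995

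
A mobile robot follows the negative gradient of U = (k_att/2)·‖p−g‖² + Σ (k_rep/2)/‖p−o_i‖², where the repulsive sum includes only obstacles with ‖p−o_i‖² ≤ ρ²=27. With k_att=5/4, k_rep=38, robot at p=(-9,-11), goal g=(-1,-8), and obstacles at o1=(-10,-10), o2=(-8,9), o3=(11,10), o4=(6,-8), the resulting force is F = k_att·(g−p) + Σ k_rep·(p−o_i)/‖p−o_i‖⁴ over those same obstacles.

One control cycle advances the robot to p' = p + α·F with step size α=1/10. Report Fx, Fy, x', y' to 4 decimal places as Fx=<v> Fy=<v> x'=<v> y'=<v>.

Fx=19.5000 Fy=-5.7500 x'=-7.0500 y'=-11.5750

F_att = 5/4·(g−p) = 5/4·(8,3) = (10.0000,3.7500)
o1: d²=2 ≤ ρ²=27; F_rep = 38·(1,-1)/2² = (9.5000,-9.5000)
o2: d²=401 > ρ²=27 → inactive
o3: d²=841 > ρ²=27 → inactive
o4: d²=234 > ρ²=27 → inactive
F = F_att + ΣF_rep = (19.5000,-5.7500)
p' = p + 1/10·F = (-7.0500,-11.5750)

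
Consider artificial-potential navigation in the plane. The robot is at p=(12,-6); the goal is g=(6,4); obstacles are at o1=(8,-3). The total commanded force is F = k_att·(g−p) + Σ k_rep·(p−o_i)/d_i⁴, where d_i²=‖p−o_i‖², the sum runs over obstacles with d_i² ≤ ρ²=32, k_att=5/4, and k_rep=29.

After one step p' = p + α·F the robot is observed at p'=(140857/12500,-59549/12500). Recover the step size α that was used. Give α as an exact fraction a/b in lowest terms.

F_att = 5/4·(g−p) = 5/4·(-6,10) = (-7.5000,12.5000)
o1: d²=25 ≤ ρ²=32; F_rep = 29·(4,-3)/25² = (0.1856,-0.1392)
F = F_att + ΣF_rep = (-7.3144,12.3608)
Δp = p'−p = (-0.7314,1.2361); α = Δx/Fx = (-9143/12500) / (-9143/1250) = 1/10
check: Δy/Fy = (15451/12500) / (15451/1250) = 1/10 ✓

α = 1/10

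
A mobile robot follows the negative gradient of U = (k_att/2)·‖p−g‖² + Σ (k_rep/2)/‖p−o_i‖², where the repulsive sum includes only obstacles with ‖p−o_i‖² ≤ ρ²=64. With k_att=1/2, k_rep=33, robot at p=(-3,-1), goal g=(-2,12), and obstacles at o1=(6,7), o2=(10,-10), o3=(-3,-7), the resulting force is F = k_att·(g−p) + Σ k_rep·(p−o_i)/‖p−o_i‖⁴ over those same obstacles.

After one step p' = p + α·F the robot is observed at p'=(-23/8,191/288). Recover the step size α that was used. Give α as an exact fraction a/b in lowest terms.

α = 1/4

F_att = 1/2·(g−p) = 1/2·(1,13) = (0.5000,6.5000)
o1: d²=145 > ρ²=64 → inactive
o2: d²=250 > ρ²=64 → inactive
o3: d²=36 ≤ ρ²=64; F_rep = 33·(0,6)/36² = (0.0000,0.1528)
F = F_att + ΣF_rep = (0.5000,6.6528)
Δp = p'−p = (0.1250,1.6632); α = Δx/Fx = (1/8) / (1/2) = 1/4
check: Δy/Fy = (479/288) / (479/72) = 1/4 ✓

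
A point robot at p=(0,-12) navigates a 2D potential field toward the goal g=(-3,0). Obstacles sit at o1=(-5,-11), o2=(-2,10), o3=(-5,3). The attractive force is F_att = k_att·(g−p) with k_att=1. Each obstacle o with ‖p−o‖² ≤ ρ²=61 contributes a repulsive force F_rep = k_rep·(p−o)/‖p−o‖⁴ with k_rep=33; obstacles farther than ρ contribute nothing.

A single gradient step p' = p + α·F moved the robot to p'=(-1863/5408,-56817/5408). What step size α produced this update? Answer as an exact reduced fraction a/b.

α = 1/8

F_att = 1·(g−p) = 1·(-3,12) = (-3.0000,12.0000)
o1: d²=26 ≤ ρ²=61; F_rep = 33·(5,-1)/26² = (0.2441,-0.0488)
o2: d²=488 > ρ²=61 → inactive
o3: d²=250 > ρ²=61 → inactive
F = F_att + ΣF_rep = (-2.7559,11.9512)
Δp = p'−p = (-0.3445,1.4939); α = Δx/Fx = (-1863/5408) / (-1863/676) = 1/8
check: Δy/Fy = (8079/5408) / (8079/676) = 1/8 ✓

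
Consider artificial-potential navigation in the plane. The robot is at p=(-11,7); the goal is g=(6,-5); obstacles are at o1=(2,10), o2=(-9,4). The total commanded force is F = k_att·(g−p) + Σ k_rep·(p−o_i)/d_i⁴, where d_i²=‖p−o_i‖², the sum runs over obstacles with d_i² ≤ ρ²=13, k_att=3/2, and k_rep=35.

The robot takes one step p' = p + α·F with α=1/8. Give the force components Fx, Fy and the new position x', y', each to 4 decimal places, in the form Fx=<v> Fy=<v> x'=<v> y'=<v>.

F_att = 3/2·(g−p) = 3/2·(17,-12) = (25.5000,-18.0000)
o1: d²=178 > ρ²=13 → inactive
o2: d²=13 ≤ ρ²=13; F_rep = 35·(-2,3)/13² = (-0.4142,0.6213)
F = F_att + ΣF_rep = (25.0858,-17.3787)
p' = p + 1/8·F = (-7.8643,4.8277)

Fx=25.0858 Fy=-17.3787 x'=-7.8643 y'=4.8277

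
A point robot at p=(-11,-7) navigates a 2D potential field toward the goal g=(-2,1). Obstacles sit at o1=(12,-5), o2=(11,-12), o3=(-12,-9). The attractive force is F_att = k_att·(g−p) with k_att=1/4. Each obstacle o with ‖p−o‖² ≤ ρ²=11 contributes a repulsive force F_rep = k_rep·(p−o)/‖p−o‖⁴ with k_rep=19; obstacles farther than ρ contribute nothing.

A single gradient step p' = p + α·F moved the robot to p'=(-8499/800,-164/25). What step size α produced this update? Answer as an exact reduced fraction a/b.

F_att = 1/4·(g−p) = 1/4·(9,8) = (2.2500,2.0000)
o1: d²=533 > ρ²=11 → inactive
o2: d²=509 > ρ²=11 → inactive
o3: d²=5 ≤ ρ²=11; F_rep = 19·(1,2)/5² = (0.7600,1.5200)
F = F_att + ΣF_rep = (3.0100,3.5200)
Δp = p'−p = (0.3762,0.4400); α = Δx/Fx = (301/800) / (301/100) = 1/8
check: Δy/Fy = (11/25) / (88/25) = 1/8 ✓

α = 1/8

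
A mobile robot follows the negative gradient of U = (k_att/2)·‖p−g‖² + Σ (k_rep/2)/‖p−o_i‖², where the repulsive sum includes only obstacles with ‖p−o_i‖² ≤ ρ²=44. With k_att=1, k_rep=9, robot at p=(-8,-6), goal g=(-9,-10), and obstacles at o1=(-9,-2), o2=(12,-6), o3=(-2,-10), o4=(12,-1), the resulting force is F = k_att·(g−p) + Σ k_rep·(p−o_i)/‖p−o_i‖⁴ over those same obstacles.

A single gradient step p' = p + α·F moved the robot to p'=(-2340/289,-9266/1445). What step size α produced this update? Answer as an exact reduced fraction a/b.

α = 1/10

F_att = 1·(g−p) = 1·(-1,-4) = (-1.0000,-4.0000)
o1: d²=17 ≤ ρ²=44; F_rep = 9·(1,-4)/17² = (0.0311,-0.1246)
o2: d²=400 > ρ²=44 → inactive
o3: d²=52 > ρ²=44 → inactive
o4: d²=425 > ρ²=44 → inactive
F = F_att + ΣF_rep = (-0.9689,-4.1246)
Δp = p'−p = (-0.0969,-0.4125); α = Δx/Fx = (-28/289) / (-280/289) = 1/10
check: Δy/Fy = (-596/1445) / (-1192/289) = 1/10 ✓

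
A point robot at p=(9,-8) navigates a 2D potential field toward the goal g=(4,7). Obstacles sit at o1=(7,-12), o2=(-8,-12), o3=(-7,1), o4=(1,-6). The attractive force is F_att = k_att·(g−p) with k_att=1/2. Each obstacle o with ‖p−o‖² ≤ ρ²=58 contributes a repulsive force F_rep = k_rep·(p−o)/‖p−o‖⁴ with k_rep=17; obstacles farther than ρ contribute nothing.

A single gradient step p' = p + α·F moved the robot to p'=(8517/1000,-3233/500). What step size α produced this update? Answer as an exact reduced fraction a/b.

F_att = 1/2·(g−p) = 1/2·(-5,15) = (-2.5000,7.5000)
o1: d²=20 ≤ ρ²=58; F_rep = 17·(2,4)/20² = (0.0850,0.1700)
o2: d²=305 > ρ²=58 → inactive
o3: d²=337 > ρ²=58 → inactive
o4: d²=68 > ρ²=58 → inactive
F = F_att + ΣF_rep = (-2.4150,7.6700)
Δp = p'−p = (-0.4830,1.5340); α = Δx/Fx = (-483/1000) / (-483/200) = 1/5
check: Δy/Fy = (767/500) / (767/100) = 1/5 ✓

α = 1/5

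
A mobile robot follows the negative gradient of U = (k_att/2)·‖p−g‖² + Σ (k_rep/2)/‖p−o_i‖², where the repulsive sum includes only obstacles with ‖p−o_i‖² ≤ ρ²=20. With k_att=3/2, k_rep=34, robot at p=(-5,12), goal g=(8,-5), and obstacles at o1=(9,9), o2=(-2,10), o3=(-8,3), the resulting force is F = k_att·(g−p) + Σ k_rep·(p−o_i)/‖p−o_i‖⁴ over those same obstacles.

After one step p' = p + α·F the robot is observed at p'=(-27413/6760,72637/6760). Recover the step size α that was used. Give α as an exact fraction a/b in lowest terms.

α = 1/20

F_att = 3/2·(g−p) = 3/2·(13,-17) = (19.5000,-25.5000)
o1: d²=205 > ρ²=20 → inactive
o2: d²=13 ≤ ρ²=20; F_rep = 34·(-3,2)/13² = (-0.6036,0.4024)
o3: d²=90 > ρ²=20 → inactive
F = F_att + ΣF_rep = (18.8964,-25.0976)
Δp = p'−p = (0.9448,-1.2549); α = Δx/Fx = (6387/6760) / (6387/338) = 1/20
check: Δy/Fy = (-8483/6760) / (-8483/338) = 1/20 ✓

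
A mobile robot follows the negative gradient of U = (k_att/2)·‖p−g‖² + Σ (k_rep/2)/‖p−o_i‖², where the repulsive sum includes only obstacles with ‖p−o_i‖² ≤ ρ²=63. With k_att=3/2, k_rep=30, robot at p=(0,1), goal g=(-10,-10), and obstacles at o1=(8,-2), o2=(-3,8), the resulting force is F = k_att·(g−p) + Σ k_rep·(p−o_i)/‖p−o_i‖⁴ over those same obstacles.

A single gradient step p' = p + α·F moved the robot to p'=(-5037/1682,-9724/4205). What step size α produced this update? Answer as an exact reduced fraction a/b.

α = 1/5

F_att = 3/2·(g−p) = 3/2·(-10,-11) = (-15.0000,-16.5000)
o1: d²=73 > ρ²=63 → inactive
o2: d²=58 ≤ ρ²=63; F_rep = 30·(3,-7)/58² = (0.0268,-0.0624)
F = F_att + ΣF_rep = (-14.9732,-16.5624)
Δp = p'−p = (-2.9946,-3.3125); α = Δx/Fx = (-5037/1682) / (-25185/1682) = 1/5
check: Δy/Fy = (-13929/4205) / (-13929/841) = 1/5 ✓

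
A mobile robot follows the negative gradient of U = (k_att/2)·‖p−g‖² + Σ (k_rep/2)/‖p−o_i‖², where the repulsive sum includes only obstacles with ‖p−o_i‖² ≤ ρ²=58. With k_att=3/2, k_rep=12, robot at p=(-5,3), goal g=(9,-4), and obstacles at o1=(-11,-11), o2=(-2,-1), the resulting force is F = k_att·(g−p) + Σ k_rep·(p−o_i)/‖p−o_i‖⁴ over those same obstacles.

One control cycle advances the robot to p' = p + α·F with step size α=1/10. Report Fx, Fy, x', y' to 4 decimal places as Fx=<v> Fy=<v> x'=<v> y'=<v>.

F_att = 3/2·(g−p) = 3/2·(14,-7) = (21.0000,-10.5000)
o1: d²=232 > ρ²=58 → inactive
o2: d²=25 ≤ ρ²=58; F_rep = 12·(-3,4)/25² = (-0.0576,0.0768)
F = F_att + ΣF_rep = (20.9424,-10.4232)
p' = p + 1/10·F = (-2.9058,1.9577)

Fx=20.9424 Fy=-10.4232 x'=-2.9058 y'=1.9577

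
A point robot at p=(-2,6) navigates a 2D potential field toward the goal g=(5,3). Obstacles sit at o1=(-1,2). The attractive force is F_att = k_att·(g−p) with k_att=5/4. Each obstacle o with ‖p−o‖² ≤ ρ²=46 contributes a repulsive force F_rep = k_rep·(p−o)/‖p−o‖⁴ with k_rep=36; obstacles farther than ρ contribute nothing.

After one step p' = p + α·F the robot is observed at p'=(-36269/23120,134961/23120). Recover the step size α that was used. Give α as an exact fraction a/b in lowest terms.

α = 1/20

F_att = 5/4·(g−p) = 5/4·(7,-3) = (8.7500,-3.7500)
o1: d²=17 ≤ ρ²=46; F_rep = 36·(-1,4)/17² = (-0.1246,0.4983)
F = F_att + ΣF_rep = (8.6254,-3.2517)
Δp = p'−p = (0.4313,-0.1626); α = Δx/Fx = (9971/23120) / (9971/1156) = 1/20
check: Δy/Fy = (-3759/23120) / (-3759/1156) = 1/20 ✓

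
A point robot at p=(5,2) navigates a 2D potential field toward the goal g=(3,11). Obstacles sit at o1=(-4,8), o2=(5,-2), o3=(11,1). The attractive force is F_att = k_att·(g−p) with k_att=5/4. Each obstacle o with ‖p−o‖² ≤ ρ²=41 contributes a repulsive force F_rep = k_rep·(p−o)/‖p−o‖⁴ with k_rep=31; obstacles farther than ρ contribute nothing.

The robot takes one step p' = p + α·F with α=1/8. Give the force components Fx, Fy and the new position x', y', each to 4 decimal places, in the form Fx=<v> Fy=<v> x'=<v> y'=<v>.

F_att = 5/4·(g−p) = 5/4·(-2,9) = (-2.5000,11.2500)
o1: d²=117 > ρ²=41 → inactive
o2: d²=16 ≤ ρ²=41; F_rep = 31·(0,4)/16² = (0.0000,0.4844)
o3: d²=37 ≤ ρ²=41; F_rep = 31·(-6,1)/37² = (-0.1359,0.0226)
F = F_att + ΣF_rep = (-2.6359,11.7570)
p' = p + 1/8·F = (4.6705,3.4696)

Fx=-2.6359 Fy=11.7570 x'=4.6705 y'=3.4696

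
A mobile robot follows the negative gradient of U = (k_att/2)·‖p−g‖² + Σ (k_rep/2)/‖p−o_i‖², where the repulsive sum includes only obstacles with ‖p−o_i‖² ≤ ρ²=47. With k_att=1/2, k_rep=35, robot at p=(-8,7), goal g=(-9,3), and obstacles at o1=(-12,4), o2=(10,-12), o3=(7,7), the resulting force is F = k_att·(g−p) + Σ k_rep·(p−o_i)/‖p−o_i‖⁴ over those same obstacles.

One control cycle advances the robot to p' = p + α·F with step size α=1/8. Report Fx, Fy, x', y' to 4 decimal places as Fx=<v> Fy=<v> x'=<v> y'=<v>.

Fx=-0.2760 Fy=-1.8320 x'=-8.0345 y'=6.7710

F_att = 1/2·(g−p) = 1/2·(-1,-4) = (-0.5000,-2.0000)
o1: d²=25 ≤ ρ²=47; F_rep = 35·(4,3)/25² = (0.2240,0.1680)
o2: d²=685 > ρ²=47 → inactive
o3: d²=225 > ρ²=47 → inactive
F = F_att + ΣF_rep = (-0.2760,-1.8320)
p' = p + 1/8·F = (-8.0345,6.7710)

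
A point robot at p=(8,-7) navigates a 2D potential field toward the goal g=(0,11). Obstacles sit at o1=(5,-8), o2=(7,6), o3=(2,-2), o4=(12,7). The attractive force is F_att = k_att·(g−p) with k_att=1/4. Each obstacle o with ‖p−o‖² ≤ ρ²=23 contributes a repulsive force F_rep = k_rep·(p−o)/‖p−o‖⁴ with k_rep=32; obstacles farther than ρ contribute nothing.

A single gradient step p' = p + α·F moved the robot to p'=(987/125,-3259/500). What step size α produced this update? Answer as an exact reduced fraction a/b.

α = 1/10

F_att = 1/4·(g−p) = 1/4·(-8,18) = (-2.0000,4.5000)
o1: d²=10 ≤ ρ²=23; F_rep = 32·(3,1)/10² = (0.9600,0.3200)
o2: d²=170 > ρ²=23 → inactive
o3: d²=61 > ρ²=23 → inactive
o4: d²=212 > ρ²=23 → inactive
F = F_att + ΣF_rep = (-1.0400,4.8200)
Δp = p'−p = (-0.1040,0.4820); α = Δx/Fx = (-13/125) / (-26/25) = 1/10
check: Δy/Fy = (241/500) / (241/50) = 1/10 ✓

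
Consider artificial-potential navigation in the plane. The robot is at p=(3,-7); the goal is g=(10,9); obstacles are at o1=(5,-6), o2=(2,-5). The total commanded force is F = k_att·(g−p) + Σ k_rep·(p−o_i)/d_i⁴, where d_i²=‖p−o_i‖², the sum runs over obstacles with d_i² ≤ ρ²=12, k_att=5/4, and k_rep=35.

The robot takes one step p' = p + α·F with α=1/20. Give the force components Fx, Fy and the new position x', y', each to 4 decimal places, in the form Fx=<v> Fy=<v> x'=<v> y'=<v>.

Fx=7.3500 Fy=15.8000 x'=3.3675 y'=-6.2100

F_att = 5/4·(g−p) = 5/4·(7,16) = (8.7500,20.0000)
o1: d²=5 ≤ ρ²=12; F_rep = 35·(-2,-1)/5² = (-2.8000,-1.4000)
o2: d²=5 ≤ ρ²=12; F_rep = 35·(1,-2)/5² = (1.4000,-2.8000)
F = F_att + ΣF_rep = (7.3500,15.8000)
p' = p + 1/20·F = (3.3675,-6.2100)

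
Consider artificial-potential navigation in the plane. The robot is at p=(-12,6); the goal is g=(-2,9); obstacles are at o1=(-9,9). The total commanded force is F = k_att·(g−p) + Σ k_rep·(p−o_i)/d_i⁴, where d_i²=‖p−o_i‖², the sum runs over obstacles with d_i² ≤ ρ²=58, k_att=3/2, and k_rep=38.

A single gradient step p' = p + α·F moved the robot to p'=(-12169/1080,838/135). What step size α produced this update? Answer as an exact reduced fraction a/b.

α = 1/20

F_att = 3/2·(g−p) = 3/2·(10,3) = (15.0000,4.5000)
o1: d²=18 ≤ ρ²=58; F_rep = 38·(-3,-3)/18² = (-0.3519,-0.3519)
F = F_att + ΣF_rep = (14.6481,4.1481)
Δp = p'−p = (0.7324,0.2074); α = Δx/Fx = (791/1080) / (791/54) = 1/20
check: Δy/Fy = (28/135) / (112/27) = 1/20 ✓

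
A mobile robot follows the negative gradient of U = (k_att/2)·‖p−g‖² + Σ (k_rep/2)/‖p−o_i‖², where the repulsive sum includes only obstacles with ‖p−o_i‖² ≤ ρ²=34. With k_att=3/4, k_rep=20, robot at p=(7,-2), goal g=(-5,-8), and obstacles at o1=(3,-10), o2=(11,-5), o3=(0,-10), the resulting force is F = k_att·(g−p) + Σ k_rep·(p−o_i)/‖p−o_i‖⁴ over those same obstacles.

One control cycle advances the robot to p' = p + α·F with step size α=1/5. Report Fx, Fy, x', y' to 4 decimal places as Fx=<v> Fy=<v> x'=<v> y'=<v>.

Fx=-9.1280 Fy=-4.4040 x'=5.1744 y'=-2.8808

F_att = 3/4·(g−p) = 3/4·(-12,-6) = (-9.0000,-4.5000)
o1: d²=80 > ρ²=34 → inactive
o2: d²=25 ≤ ρ²=34; F_rep = 20·(-4,3)/25² = (-0.1280,0.0960)
o3: d²=113 > ρ²=34 → inactive
F = F_att + ΣF_rep = (-9.1280,-4.4040)
p' = p + 1/5·F = (5.1744,-2.8808)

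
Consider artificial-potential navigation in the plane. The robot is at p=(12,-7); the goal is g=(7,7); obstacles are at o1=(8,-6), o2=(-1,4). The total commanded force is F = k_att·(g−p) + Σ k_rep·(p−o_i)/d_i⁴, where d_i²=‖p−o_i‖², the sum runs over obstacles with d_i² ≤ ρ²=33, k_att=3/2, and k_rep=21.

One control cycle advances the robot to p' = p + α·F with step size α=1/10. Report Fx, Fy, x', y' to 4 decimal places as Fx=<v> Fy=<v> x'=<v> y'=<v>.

Fx=-7.2093 Fy=20.9273 x'=11.2791 y'=-4.9073

F_att = 3/2·(g−p) = 3/2·(-5,14) = (-7.5000,21.0000)
o1: d²=17 ≤ ρ²=33; F_rep = 21·(4,-1)/17² = (0.2907,-0.0727)
o2: d²=290 > ρ²=33 → inactive
F = F_att + ΣF_rep = (-7.2093,20.9273)
p' = p + 1/10·F = (11.2791,-4.9073)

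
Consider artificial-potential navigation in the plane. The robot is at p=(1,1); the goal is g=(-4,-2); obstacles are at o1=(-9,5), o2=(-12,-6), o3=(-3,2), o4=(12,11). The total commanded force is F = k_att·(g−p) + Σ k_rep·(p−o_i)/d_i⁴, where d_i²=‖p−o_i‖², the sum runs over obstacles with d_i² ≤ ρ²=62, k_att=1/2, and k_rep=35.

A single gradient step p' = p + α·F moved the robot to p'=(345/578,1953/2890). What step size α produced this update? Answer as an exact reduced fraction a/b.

F_att = 1/2·(g−p) = 1/2·(-5,-3) = (-2.5000,-1.5000)
o1: d²=116 > ρ²=62 → inactive
o2: d²=218 > ρ²=62 → inactive
o3: d²=17 ≤ ρ²=62; F_rep = 35·(4,-1)/17² = (0.4844,-0.1211)
o4: d²=221 > ρ²=62 → inactive
F = F_att + ΣF_rep = (-2.0156,-1.6211)
Δp = p'−p = (-0.4031,-0.3242); α = Δx/Fx = (-233/578) / (-1165/578) = 1/5
check: Δy/Fy = (-937/2890) / (-937/578) = 1/5 ✓

α = 1/5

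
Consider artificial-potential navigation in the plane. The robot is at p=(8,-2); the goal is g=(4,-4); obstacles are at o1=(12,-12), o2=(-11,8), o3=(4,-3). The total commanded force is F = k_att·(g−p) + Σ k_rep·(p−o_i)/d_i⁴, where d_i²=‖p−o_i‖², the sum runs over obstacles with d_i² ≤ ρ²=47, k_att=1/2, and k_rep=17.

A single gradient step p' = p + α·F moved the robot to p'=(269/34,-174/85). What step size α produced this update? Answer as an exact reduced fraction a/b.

F_att = 1/2·(g−p) = 1/2·(-4,-2) = (-2.0000,-1.0000)
o1: d²=116 > ρ²=47 → inactive
o2: d²=461 > ρ²=47 → inactive
o3: d²=17 ≤ ρ²=47; F_rep = 17·(4,1)/17² = (0.2353,0.0588)
F = F_att + ΣF_rep = (-1.7647,-0.9412)
Δp = p'−p = (-0.0882,-0.0471); α = Δx/Fx = (-3/34) / (-30/17) = 1/20
check: Δy/Fy = (-4/85) / (-16/17) = 1/20 ✓

α = 1/20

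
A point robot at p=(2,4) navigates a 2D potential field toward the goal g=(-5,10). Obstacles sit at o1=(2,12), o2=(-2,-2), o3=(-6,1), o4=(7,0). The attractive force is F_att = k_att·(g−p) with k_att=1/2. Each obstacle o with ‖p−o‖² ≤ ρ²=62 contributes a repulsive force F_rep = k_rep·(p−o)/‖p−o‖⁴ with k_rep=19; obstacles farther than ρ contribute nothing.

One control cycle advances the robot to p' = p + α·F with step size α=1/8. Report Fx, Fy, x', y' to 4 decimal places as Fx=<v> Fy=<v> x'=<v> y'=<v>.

F_att = 1/2·(g−p) = 1/2·(-7,6) = (-3.5000,3.0000)
o1: d²=64 > ρ²=62 → inactive
o2: d²=52 ≤ ρ²=62; F_rep = 19·(4,6)/52² = (0.0281,0.0422)
o3: d²=73 > ρ²=62 → inactive
o4: d²=41 ≤ ρ²=62; F_rep = 19·(-5,4)/41² = (-0.0565,0.0452)
F = F_att + ΣF_rep = (-3.5284,3.0874)
p' = p + 1/8·F = (1.5589,4.3859)

Fx=-3.5284 Fy=3.0874 x'=1.5589 y'=4.3859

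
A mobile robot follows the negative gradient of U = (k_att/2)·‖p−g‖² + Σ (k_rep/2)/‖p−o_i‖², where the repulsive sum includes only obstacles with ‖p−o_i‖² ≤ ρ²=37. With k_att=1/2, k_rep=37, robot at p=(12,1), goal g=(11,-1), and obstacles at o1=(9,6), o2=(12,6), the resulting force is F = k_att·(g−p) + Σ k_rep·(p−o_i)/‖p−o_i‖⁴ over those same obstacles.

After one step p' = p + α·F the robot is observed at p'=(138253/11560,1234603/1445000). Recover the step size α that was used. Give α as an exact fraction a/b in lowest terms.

F_att = 1/2·(g−p) = 1/2·(-1,-2) = (-0.5000,-1.0000)
o1: d²=34 ≤ ρ²=37; F_rep = 37·(3,-5)/34² = (0.0960,-0.1600)
o2: d²=25 ≤ ρ²=37; F_rep = 37·(0,-5)/25² = (0.0000,-0.2960)
F = F_att + ΣF_rep = (-0.4040,-1.4560)
Δp = p'−p = (-0.0404,-0.1456); α = Δx/Fx = (-467/11560) / (-467/1156) = 1/10
check: Δy/Fy = (-210397/1445000) / (-210397/144500) = 1/10 ✓

α = 1/10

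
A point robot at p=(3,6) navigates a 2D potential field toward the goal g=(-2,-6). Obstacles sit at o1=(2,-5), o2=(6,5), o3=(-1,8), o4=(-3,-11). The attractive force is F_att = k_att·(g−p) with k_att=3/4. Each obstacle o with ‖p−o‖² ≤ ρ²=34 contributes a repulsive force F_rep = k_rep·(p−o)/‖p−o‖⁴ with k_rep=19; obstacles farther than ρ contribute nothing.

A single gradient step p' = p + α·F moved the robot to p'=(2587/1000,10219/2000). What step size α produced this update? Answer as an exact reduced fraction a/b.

F_att = 3/4·(g−p) = 3/4·(-5,-12) = (-3.7500,-9.0000)
o1: d²=122 > ρ²=34 → inactive
o2: d²=10 ≤ ρ²=34; F_rep = 19·(-3,1)/10² = (-0.5700,0.1900)
o3: d²=20 ≤ ρ²=34; F_rep = 19·(4,-2)/20² = (0.1900,-0.0950)
o4: d²=325 > ρ²=34 → inactive
F = F_att + ΣF_rep = (-4.1300,-8.9050)
Δp = p'−p = (-0.4130,-0.8905); α = Δx/Fx = (-413/1000) / (-413/100) = 1/10
check: Δy/Fy = (-1781/2000) / (-1781/200) = 1/10 ✓

α = 1/10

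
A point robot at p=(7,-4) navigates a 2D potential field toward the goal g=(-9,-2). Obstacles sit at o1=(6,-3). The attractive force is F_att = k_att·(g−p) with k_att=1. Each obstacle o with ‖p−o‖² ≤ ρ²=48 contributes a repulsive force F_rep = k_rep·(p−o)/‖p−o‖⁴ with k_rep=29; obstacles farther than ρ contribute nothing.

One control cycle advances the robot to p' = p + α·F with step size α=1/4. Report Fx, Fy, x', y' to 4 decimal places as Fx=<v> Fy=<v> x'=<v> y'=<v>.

F_att = 1·(g−p) = 1·(-16,2) = (-16.0000,2.0000)
o1: d²=2 ≤ ρ²=48; F_rep = 29·(1,-1)/2² = (7.2500,-7.2500)
F = F_att + ΣF_rep = (-8.7500,-5.2500)
p' = p + 1/4·F = (4.8125,-5.3125)

Fx=-8.7500 Fy=-5.2500 x'=4.8125 y'=-5.3125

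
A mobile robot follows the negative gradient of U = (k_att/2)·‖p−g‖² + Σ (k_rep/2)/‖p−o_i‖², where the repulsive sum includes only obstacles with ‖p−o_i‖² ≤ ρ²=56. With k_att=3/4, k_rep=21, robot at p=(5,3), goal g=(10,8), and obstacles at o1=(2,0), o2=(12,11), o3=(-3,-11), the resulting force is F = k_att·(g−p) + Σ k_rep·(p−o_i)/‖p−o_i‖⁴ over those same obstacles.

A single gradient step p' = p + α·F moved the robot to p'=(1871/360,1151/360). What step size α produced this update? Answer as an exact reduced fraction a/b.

F_att = 3/4·(g−p) = 3/4·(5,5) = (3.7500,3.7500)
o1: d²=18 ≤ ρ²=56; F_rep = 21·(3,3)/18² = (0.1944,0.1944)
o2: d²=113 > ρ²=56 → inactive
o3: d²=260 > ρ²=56 → inactive
F = F_att + ΣF_rep = (3.9444,3.9444)
Δp = p'−p = (0.1972,0.1972); α = Δx/Fx = (71/360) / (71/18) = 1/20
check: Δy/Fy = (71/360) / (71/18) = 1/20 ✓

α = 1/20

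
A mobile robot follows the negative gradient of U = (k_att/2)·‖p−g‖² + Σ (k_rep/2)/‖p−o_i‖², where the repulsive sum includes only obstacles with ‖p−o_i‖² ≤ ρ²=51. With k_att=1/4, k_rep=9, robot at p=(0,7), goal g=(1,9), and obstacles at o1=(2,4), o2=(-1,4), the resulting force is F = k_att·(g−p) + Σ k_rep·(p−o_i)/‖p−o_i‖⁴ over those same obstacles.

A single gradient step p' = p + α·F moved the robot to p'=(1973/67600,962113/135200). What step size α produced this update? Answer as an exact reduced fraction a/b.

α = 1/8

F_att = 1/4·(g−p) = 1/4·(1,2) = (0.2500,0.5000)
o1: d²=13 ≤ ρ²=51; F_rep = 9·(-2,3)/13² = (-0.1065,0.1598)
o2: d²=10 ≤ ρ²=51; F_rep = 9·(1,3)/10² = (0.0900,0.2700)
F = F_att + ΣF_rep = (0.2335,0.9298)
Δp = p'−p = (0.0292,0.1162); α = Δx/Fx = (1973/67600) / (1973/8450) = 1/8
check: Δy/Fy = (15713/135200) / (15713/16900) = 1/8 ✓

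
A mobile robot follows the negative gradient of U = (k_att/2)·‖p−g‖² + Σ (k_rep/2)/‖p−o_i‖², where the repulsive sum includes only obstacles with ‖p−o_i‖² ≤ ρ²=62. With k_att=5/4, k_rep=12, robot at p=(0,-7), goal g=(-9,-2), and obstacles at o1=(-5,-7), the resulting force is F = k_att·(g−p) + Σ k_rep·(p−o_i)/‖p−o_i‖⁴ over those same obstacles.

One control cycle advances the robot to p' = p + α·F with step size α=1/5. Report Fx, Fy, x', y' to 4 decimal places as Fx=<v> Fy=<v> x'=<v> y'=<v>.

F_att = 5/4·(g−p) = 5/4·(-9,5) = (-11.2500,6.2500)
o1: d²=25 ≤ ρ²=62; F_rep = 12·(5,0)/25² = (0.0960,0.0000)
F = F_att + ΣF_rep = (-11.1540,6.2500)
p' = p + 1/5·F = (-2.2308,-5.7500)

Fx=-11.1540 Fy=6.2500 x'=-2.2308 y'=-5.7500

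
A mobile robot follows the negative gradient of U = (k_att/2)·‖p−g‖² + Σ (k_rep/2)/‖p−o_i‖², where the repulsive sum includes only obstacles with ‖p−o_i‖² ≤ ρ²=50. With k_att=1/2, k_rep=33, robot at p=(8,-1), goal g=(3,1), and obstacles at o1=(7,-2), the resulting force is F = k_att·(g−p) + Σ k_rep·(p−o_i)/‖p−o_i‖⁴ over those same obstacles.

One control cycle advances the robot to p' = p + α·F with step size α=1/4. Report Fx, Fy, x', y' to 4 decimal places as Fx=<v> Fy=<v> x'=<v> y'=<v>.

Fx=5.7500 Fy=9.2500 x'=9.4375 y'=1.3125

F_att = 1/2·(g−p) = 1/2·(-5,2) = (-2.5000,1.0000)
o1: d²=2 ≤ ρ²=50; F_rep = 33·(1,1)/2² = (8.2500,8.2500)
F = F_att + ΣF_rep = (5.7500,9.2500)
p' = p + 1/4·F = (9.4375,1.3125)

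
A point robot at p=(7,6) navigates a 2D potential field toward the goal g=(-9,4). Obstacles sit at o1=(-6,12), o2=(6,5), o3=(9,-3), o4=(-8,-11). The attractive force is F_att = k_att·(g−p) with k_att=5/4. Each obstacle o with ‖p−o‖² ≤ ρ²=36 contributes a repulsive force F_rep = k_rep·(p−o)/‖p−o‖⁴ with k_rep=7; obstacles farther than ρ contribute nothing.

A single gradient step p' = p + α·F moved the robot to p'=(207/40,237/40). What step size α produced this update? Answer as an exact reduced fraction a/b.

α = 1/10

F_att = 5/4·(g−p) = 5/4·(-16,-2) = (-20.0000,-2.5000)
o1: d²=205 > ρ²=36 → inactive
o2: d²=2 ≤ ρ²=36; F_rep = 7·(1,1)/2² = (1.7500,1.7500)
o3: d²=85 > ρ²=36 → inactive
o4: d²=514 > ρ²=36 → inactive
F = F_att + ΣF_rep = (-18.2500,-0.7500)
Δp = p'−p = (-1.8250,-0.0750); α = Δx/Fx = (-73/40) / (-73/4) = 1/10
check: Δy/Fy = (-3/40) / (-3/4) = 1/10 ✓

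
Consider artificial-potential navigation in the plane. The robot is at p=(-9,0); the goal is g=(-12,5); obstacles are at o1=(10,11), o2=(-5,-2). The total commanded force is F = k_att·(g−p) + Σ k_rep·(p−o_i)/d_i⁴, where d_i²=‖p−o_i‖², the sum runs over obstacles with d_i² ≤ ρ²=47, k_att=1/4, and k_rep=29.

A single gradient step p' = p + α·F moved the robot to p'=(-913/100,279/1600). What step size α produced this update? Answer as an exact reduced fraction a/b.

α = 1/8

F_att = 1/4·(g−p) = 1/4·(-3,5) = (-0.7500,1.2500)
o1: d²=482 > ρ²=47 → inactive
o2: d²=20 ≤ ρ²=47; F_rep = 29·(-4,2)/20² = (-0.2900,0.1450)
F = F_att + ΣF_rep = (-1.0400,1.3950)
Δp = p'−p = (-0.1300,0.1744); α = Δx/Fx = (-13/100) / (-26/25) = 1/8
check: Δy/Fy = (279/1600) / (279/200) = 1/8 ✓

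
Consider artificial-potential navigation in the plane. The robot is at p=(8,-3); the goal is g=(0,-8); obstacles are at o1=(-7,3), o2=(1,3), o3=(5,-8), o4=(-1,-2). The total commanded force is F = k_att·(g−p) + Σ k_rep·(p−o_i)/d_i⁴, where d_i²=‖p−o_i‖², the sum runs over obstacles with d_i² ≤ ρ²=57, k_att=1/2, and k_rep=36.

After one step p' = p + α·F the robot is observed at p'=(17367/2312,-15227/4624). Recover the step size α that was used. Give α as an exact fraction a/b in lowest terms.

α = 1/8

F_att = 1/2·(g−p) = 1/2·(-8,-5) = (-4.0000,-2.5000)
o1: d²=261 > ρ²=57 → inactive
o2: d²=85 > ρ²=57 → inactive
o3: d²=34 ≤ ρ²=57; F_rep = 36·(3,5)/34² = (0.0934,0.1557)
o4: d²=82 > ρ²=57 → inactive
F = F_att + ΣF_rep = (-3.9066,-2.3443)
Δp = p'−p = (-0.4883,-0.2930); α = Δx/Fx = (-1129/2312) / (-1129/289) = 1/8
check: Δy/Fy = (-1355/4624) / (-1355/578) = 1/8 ✓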